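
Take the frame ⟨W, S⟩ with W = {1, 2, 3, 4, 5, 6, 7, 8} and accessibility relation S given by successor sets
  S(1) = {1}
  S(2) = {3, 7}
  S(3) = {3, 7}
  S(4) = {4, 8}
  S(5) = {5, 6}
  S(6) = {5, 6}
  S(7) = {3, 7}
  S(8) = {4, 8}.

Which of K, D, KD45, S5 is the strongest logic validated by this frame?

Serial (axiom D): yes — every world has a successor (e.g. 1 S 1).
Euclidean (axiom 5): yes — any two successors of a common world are S-related.
Transitive (axiom 4): yes — every two-step S-path is closed by a direct edge.
Reflexive (axiom T): no — 2 is not related to itself.
So F validates K, D, KD45; S5 would additionally require S to be reflexive. The strongest is KD45.

KD45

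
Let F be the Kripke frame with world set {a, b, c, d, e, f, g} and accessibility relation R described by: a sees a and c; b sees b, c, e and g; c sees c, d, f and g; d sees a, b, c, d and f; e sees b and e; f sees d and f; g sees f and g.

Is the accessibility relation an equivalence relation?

Reflexive: yes — every world is R-related to itself.
Symmetric: no — a R c but not c R a.
Transitive: no — a R c and c R d, but not a R d.
So R is not an equivalence relation.

No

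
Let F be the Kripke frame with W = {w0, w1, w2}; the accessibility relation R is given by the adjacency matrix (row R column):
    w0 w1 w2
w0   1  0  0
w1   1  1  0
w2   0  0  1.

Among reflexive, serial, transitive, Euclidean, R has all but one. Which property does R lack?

Reflexive: yes — every world is R-related to itself.
Serial: yes — every world has a successor (e.g. w0 R w0).
Transitive: yes — every two-step R-path is closed by a direct edge.
Euclidean: no — w1 R w0 and w1 R w1, but not w0 R w1.
Only Euclidean fails.

Euclidean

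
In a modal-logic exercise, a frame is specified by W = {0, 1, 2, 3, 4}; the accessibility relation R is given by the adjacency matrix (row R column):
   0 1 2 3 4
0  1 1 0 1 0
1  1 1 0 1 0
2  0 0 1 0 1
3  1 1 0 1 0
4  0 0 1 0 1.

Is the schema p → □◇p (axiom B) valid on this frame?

The schema B characterises exactly the symmetric frames.
Symmetric: yes — every pair in R has its reverse in R.

Yes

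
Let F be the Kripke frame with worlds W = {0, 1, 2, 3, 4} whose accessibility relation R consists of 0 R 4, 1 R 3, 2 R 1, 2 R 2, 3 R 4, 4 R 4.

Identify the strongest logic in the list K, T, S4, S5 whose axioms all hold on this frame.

K

Reflexive (axiom T): no — 0 is not related to itself.
Transitive (axiom 4): no — 1 R 3 and 3 R 4, but not 1 R 4.
Euclidean (axiom 5): no — 1 R 3 and 1 R 3, but not 3 R 3.
So F validates K; T would additionally require R to be reflexive. The strongest is K.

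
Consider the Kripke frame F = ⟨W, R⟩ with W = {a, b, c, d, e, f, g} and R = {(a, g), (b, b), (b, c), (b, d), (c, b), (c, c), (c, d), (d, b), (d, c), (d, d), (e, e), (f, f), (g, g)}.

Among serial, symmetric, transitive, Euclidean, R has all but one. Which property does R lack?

Serial: yes — every world has a successor (e.g. a R g).
Symmetric: no — a R g but not g R a.
Transitive: yes — every two-step R-path is closed by a direct edge.
Euclidean: yes — any two successors of a common world are R-related.
Only symmetric fails.

symmetric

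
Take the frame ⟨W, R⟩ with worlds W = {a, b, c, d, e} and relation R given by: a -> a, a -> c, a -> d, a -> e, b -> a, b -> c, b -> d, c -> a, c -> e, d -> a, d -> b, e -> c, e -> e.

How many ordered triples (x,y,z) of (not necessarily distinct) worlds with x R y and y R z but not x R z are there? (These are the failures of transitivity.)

13

Enumerating: (a,d,b), (b,a,e), (b,c,e), (b,d,b), (c,a,c), (c,a,d), (c,e,c), (d,a,c), (d,a,d), (d,a,e), (d,b,c), (d,b,d), (e,c,a).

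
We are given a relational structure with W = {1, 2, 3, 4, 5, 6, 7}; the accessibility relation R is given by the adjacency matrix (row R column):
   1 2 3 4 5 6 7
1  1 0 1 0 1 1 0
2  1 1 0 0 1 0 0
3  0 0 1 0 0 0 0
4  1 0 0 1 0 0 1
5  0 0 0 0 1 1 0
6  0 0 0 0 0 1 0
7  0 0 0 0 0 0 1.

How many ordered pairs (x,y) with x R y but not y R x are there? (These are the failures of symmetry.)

8

Enumerating: (1,3), (1,5), (1,6), (2,1), (2,5), (4,1), (4,7), (5,6).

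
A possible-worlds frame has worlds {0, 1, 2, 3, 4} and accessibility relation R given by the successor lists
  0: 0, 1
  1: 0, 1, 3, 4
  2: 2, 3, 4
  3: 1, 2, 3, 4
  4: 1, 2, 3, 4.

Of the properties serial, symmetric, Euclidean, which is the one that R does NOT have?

Serial: yes — every world has a successor (e.g. 0 R 0).
Symmetric: yes — every pair in R has its reverse in R.
Euclidean: no — 1 R 0 and 1 R 3, but not 0 R 3.
Only Euclidean fails.

Euclidean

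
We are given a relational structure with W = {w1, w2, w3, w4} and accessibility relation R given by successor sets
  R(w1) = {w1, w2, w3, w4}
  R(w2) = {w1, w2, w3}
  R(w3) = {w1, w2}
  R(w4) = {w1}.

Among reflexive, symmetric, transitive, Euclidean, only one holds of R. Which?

Reflexive: no — w3 is not related to itself.
Symmetric: yes — every pair in R has its reverse in R.
Transitive: no — w2 R w1 and w1 R w4, but not w2 R w4.
Euclidean: no — w1 R w2 and w1 R w4, but not w2 R w4.
Only symmetric holds.

symmetric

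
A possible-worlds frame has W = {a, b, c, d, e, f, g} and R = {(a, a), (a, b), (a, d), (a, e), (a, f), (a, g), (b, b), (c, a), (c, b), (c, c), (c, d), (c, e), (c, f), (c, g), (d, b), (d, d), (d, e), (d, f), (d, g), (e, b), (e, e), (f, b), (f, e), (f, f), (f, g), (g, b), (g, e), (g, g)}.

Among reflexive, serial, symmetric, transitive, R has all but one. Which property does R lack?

symmetric

Reflexive: yes — every world is R-related to itself.
Serial: yes — every world has a successor (e.g. a R a).
Symmetric: no — a R b but not b R a.
Transitive: yes — every two-step R-path is closed by a direct edge.
Only symmetric fails.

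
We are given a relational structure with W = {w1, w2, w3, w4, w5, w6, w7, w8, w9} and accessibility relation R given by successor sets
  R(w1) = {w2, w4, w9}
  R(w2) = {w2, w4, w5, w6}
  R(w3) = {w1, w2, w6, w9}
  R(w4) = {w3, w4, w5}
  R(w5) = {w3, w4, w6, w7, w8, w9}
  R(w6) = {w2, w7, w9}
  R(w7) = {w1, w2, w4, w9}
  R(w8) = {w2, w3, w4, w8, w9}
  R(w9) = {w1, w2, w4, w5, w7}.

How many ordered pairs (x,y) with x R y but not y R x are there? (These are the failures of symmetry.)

Enumerating: (w1,w2), (w1,w4), (w2,w4), (w2,w5), (w3,w1), (w3,w2), (w3,w6), (w3,w9), (w4,w3), (w5,w3), (w5,w6), (w5,w7), … and 12 more.
Total: 24.

24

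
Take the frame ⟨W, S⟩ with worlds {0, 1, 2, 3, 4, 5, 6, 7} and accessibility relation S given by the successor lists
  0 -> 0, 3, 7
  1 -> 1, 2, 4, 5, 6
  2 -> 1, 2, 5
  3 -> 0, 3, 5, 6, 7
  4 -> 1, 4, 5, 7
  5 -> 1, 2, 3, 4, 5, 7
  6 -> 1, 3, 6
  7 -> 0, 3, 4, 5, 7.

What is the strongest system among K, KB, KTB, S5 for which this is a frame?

Symmetric (axiom B): yes — every pair in S has its reverse in S.
Reflexive (axiom T): yes — every world is S-related to itself.
Euclidean (axiom 5): no — 1 S 2 and 1 S 4, but not 2 S 4.
So F validates K, KB, KTB; S5 would additionally require S to be Euclidean. The strongest is KTB.

KTB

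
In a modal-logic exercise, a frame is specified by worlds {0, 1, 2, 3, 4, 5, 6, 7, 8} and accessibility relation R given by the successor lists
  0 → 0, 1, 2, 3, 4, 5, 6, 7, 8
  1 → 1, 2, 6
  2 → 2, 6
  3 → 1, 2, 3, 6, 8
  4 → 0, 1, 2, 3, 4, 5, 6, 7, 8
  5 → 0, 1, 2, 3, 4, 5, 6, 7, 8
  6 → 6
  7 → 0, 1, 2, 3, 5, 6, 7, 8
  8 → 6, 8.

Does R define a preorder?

No

Reflexive: yes — every world is R-related to itself.
Transitive: no — 7 R 0 and 0 R 4, but not 7 R 4.
So R is not a preorder.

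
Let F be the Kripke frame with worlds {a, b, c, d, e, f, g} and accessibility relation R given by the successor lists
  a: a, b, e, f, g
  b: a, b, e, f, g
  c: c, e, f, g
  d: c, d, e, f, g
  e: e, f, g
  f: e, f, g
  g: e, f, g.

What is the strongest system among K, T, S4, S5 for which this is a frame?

Reflexive (axiom T): yes — every world is R-related to itself.
Transitive (axiom 4): yes — every two-step R-path is closed by a direct edge.
Euclidean (axiom 5): no — a R e and a R b, but not e R b.
So F validates K, T, S4; S5 would additionally require R to be Euclidean. The strongest is S4.

S4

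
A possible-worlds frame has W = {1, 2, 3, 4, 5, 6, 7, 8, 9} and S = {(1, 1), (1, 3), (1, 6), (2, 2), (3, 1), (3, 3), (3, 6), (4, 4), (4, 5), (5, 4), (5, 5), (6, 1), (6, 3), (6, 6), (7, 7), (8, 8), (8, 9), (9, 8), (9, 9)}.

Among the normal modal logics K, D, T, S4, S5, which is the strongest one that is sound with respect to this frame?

Serial (axiom D): yes — every world has a successor (e.g. 1 S 1).
Reflexive (axiom T): yes — every world is S-related to itself.
Transitive (axiom 4): yes — every two-step S-path is closed by a direct edge.
Euclidean (axiom 5): yes — any two successors of a common world are S-related.
So F validates K, D, T, S4, S5. The strongest is S5.

S5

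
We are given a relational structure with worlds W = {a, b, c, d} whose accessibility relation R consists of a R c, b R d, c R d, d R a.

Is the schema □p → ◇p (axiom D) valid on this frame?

Yes

The schema D characterises exactly the serial frames.
Serial: yes — every world has a successor (e.g. a R c).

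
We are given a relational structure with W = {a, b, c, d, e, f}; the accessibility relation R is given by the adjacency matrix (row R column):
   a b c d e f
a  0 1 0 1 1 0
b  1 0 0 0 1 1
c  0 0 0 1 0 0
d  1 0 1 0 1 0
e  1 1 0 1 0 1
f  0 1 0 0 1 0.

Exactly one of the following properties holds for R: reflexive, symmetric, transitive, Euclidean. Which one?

symmetric

Reflexive: no — a is not related to itself.
Symmetric: yes — every pair in R has its reverse in R.
Transitive: no — a R b and b R f, but not a R f.
Euclidean: no — a R b and a R d, but not b R d.
Only symmetric holds.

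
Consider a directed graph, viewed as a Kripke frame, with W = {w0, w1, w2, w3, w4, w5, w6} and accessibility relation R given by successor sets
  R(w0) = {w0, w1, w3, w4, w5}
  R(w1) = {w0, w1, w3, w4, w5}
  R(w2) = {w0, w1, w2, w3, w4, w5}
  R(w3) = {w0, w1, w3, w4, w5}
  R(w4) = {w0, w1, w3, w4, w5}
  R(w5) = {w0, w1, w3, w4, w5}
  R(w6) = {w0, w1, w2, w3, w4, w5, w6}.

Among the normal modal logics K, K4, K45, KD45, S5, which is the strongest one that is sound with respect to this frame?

K4

Transitive (axiom 4): yes — every two-step R-path is closed by a direct edge.
Euclidean (axiom 5): no — w6 R w0 and w6 R w2, but not w0 R w2.
Serial (axiom D): yes — every world has a successor (e.g. w0 R w0).
Reflexive (axiom T): yes — every world is R-related to itself.
So F validates K, K4; K45 would additionally require R to be Euclidean. The strongest is K4.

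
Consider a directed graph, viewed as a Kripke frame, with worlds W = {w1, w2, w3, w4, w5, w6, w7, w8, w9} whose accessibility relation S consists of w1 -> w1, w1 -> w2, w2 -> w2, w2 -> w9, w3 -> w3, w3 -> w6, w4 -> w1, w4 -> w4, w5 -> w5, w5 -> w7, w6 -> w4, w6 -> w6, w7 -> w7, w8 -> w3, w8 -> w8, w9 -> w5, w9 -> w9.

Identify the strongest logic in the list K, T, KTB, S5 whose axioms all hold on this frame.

Reflexive (axiom T): yes — every world is S-related to itself.
Symmetric (axiom B): no — w1 S w2 but not w2 S w1.
Euclidean (axiom 5): no — w1 S w2 and w1 S w1, but not w2 S w1.
So F validates K, T; KTB would additionally require S to be symmetric. The strongest is T.

T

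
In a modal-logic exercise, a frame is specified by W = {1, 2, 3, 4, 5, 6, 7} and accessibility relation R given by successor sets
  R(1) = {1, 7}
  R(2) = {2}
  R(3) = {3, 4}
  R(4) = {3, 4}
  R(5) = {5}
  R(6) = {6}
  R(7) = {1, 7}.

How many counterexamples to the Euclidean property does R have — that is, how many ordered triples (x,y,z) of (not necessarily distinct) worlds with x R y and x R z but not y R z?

R is Euclidean; there are no such tuples.

0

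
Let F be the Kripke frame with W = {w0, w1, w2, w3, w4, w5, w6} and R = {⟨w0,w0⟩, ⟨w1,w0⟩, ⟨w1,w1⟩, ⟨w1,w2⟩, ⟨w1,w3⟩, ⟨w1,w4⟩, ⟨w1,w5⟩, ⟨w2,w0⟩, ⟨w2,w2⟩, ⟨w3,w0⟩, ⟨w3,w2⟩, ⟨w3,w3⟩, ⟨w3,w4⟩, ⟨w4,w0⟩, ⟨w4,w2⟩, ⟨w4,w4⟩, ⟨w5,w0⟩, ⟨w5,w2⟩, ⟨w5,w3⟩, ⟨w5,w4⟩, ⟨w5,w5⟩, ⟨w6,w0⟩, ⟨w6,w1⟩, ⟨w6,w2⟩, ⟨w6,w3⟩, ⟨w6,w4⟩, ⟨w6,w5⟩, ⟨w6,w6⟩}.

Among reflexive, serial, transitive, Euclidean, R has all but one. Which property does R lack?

Reflexive: yes — every world is R-related to itself.
Serial: yes — every world has a successor (e.g. w0 R w0).
Transitive: yes — every two-step R-path is closed by a direct edge.
Euclidean: no — w1 R w0 and w1 R w2, but not w0 R w2.
Only Euclidean fails.

Euclidean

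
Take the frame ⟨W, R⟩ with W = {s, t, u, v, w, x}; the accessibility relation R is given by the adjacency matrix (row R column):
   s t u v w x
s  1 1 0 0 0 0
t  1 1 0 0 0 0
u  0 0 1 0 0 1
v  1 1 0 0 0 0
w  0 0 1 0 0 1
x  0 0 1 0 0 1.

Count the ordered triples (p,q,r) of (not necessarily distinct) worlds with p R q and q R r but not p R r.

R is transitive; there are no such tuples.

0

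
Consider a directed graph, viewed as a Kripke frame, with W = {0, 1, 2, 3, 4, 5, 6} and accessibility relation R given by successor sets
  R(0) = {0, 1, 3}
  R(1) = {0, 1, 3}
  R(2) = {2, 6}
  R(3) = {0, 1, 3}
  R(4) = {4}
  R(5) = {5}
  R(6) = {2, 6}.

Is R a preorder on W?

Reflexive: yes — every world is R-related to itself.
Transitive: yes — every two-step R-path is closed by a direct edge.
So R is a preorder.

Yes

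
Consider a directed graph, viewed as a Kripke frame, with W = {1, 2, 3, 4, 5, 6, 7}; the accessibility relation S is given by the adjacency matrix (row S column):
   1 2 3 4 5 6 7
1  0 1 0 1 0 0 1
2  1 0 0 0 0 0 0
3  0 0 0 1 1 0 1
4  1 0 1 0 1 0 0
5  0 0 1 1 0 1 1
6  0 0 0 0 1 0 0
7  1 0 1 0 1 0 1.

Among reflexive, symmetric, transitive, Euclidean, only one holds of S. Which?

symmetric

Reflexive: no — 1 is not related to itself.
Symmetric: yes — every pair in S has its reverse in S.
Transitive: no — 1 S 4 and 4 S 3, but not 1 S 3.
Euclidean: no — 1 S 2 and 1 S 4, but not 2 S 4.
Only symmetric holds.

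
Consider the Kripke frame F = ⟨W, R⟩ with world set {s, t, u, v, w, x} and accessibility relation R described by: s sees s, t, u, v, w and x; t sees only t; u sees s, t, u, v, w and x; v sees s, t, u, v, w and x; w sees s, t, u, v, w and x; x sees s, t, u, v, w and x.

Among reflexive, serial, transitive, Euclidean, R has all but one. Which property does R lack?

Euclidean

Reflexive: yes — every world is R-related to itself.
Serial: yes — every world has a successor (e.g. s R s).
Transitive: yes — every two-step R-path is closed by a direct edge.
Euclidean: no — s R t and s R u, but not t R u.
Only Euclidean fails.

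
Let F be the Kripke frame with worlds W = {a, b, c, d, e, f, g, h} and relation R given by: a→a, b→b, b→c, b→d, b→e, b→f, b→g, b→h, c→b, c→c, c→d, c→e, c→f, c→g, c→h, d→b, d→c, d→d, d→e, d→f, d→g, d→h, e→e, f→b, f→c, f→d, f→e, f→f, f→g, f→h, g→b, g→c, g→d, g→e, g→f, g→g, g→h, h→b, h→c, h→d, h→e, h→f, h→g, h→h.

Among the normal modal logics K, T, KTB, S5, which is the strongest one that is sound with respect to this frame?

Reflexive (axiom T): yes — every world is R-related to itself.
Symmetric (axiom B): no — b R e but not e R b.
Euclidean (axiom 5): no — b R e and b R c, but not e R c.
So F validates K, T; KTB would additionally require R to be symmetric. The strongest is T.

T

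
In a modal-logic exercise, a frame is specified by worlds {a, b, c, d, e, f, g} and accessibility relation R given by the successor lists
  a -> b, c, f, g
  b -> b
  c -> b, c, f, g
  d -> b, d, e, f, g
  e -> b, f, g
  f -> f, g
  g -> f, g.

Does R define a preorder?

Reflexive: no — a is not related to itself.
Transitive: yes — every two-step R-path is closed by a direct edge.
So R is not a preorder.

No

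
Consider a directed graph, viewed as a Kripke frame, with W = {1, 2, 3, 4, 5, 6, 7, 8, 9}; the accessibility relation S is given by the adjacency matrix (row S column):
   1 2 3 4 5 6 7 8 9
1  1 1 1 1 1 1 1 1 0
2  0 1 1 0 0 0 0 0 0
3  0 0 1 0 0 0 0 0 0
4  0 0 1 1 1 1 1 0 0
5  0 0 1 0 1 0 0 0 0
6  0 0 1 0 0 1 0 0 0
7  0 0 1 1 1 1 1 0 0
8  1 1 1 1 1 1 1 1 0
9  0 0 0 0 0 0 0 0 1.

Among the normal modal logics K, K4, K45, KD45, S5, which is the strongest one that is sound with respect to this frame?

K4

Transitive (axiom 4): yes — every two-step S-path is closed by a direct edge.
Euclidean (axiom 5): no — 1 S 2 and 1 S 4, but not 2 S 4.
Serial (axiom D): yes — every world has a successor (e.g. 1 S 1).
Reflexive (axiom T): yes — every world is S-related to itself.
So F validates K, K4; K45 would additionally require S to be Euclidean. The strongest is K4.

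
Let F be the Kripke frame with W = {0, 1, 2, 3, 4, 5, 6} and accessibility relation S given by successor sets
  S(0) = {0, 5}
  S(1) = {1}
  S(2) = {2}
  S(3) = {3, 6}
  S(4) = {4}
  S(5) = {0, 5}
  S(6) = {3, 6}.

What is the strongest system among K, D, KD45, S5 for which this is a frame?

S5

Serial (axiom D): yes — every world has a successor (e.g. 0 S 0).
Euclidean (axiom 5): yes — any two successors of a common world are S-related.
Transitive (axiom 4): yes — every two-step S-path is closed by a direct edge.
Reflexive (axiom T): yes — every world is S-related to itself.
So F validates K, D, KD45, S5. The strongest is S5.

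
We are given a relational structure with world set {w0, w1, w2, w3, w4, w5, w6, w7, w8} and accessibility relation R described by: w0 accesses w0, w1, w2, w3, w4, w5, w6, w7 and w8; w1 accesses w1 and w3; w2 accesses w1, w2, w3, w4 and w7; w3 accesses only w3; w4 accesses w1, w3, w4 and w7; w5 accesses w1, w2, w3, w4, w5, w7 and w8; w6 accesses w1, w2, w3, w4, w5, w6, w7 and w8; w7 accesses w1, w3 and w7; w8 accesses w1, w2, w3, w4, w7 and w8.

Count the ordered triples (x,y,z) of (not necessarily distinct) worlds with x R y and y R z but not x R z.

0

R is transitive; there are no such tuples.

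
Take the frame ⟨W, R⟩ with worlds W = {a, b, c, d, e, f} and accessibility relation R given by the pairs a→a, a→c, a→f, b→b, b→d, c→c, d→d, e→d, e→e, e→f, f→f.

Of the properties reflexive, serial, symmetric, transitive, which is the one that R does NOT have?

Reflexive: yes — every world is R-related to itself.
Serial: yes — every world has a successor (e.g. a R a).
Symmetric: no — a R c but not c R a.
Transitive: yes — every two-step R-path is closed by a direct edge.
Only symmetric fails.

symmetric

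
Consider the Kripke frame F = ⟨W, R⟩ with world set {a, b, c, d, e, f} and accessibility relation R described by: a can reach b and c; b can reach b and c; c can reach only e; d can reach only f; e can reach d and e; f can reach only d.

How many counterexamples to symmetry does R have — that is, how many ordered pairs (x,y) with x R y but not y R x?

5

Enumerating: (a,b), (a,c), (b,c), (c,e), (e,d).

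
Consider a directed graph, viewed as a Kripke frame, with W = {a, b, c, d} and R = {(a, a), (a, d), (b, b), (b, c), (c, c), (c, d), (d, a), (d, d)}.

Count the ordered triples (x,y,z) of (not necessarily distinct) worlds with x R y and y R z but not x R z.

2

Enumerating: (b,c,d), (c,d,a).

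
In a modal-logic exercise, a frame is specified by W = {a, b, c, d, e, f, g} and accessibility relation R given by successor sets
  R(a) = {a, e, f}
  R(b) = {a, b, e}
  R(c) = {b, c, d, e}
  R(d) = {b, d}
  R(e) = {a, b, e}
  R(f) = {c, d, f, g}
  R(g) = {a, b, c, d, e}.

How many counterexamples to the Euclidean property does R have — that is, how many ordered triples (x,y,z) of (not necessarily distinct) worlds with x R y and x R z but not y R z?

Enumerating: (a,e,f), (a,f,a), (a,f,e), (b,a,b), (c,b,c), (c,b,d), (c,d,c), (c,d,e), (c,e,c), (c,e,d), (d,b,d), (e,a,b), … and 18 more.
Total: 30.

30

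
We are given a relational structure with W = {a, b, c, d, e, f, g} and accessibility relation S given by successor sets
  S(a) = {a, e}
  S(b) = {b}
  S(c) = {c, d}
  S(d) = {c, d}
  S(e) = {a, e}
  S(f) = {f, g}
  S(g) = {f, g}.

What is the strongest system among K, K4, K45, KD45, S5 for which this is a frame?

S5

Transitive (axiom 4): yes — every two-step S-path is closed by a direct edge.
Euclidean (axiom 5): yes — any two successors of a common world are S-related.
Serial (axiom D): yes — every world has a successor (e.g. a S a).
Reflexive (axiom T): yes — every world is S-related to itself.
So F validates K, K4, K45, KD45, S5. The strongest is S5.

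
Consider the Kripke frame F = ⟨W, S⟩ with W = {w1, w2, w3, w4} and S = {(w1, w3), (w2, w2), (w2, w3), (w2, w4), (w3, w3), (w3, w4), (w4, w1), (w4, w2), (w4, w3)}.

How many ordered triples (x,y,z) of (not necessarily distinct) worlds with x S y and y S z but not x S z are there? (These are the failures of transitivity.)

6

Enumerating: (w1,w3,w4), (w2,w4,w1), (w3,w4,w1), (w3,w4,w2), (w4,w2,w4), (w4,w3,w4).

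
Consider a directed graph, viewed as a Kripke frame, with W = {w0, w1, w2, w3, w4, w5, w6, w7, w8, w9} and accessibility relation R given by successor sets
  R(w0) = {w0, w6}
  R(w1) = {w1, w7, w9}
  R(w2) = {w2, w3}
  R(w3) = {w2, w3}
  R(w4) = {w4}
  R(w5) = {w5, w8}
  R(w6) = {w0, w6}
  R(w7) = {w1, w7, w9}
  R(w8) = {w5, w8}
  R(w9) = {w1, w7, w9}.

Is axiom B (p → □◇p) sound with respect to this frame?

Yes

By correspondence theory, B is valid on a frame iff R is symmetric.
Symmetric: yes — every pair in R has its reverse in R.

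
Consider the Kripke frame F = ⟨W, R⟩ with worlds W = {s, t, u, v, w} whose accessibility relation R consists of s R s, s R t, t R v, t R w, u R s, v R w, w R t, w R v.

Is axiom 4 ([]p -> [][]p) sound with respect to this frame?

No

Axiom 4 corresponds to the accessibility relation being transitive.
Transitive: no — s R t and t R v, but not s R v.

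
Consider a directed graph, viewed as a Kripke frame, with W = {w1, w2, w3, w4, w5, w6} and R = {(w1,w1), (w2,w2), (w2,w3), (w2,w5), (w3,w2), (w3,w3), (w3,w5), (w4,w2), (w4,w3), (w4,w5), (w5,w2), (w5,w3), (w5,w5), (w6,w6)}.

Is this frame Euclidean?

Euclidean: yes — any two successors of a common world are R-related.

Yes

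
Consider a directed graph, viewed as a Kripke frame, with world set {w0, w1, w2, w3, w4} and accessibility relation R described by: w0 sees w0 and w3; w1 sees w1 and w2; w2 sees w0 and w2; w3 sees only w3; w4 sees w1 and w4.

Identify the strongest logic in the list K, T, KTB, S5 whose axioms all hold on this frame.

Reflexive (axiom T): yes — every world is R-related to itself.
Symmetric (axiom B): no — w0 R w3 but not w3 R w0.
Euclidean (axiom 5): no — w0 R w3 and w0 R w0, but not w3 R w0.
So F validates K, T; KTB would additionally require R to be symmetric. The strongest is T.

T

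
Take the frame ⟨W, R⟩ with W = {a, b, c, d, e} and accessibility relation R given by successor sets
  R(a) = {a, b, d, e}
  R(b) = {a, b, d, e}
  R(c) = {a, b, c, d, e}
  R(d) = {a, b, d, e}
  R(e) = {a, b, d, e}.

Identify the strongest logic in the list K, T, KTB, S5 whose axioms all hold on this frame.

T

Reflexive (axiom T): yes — every world is R-related to itself.
Symmetric (axiom B): no — c R a but not a R c.
Euclidean (axiom 5): no — c R a and c R c, but not a R c.
So F validates K, T; KTB would additionally require R to be symmetric. The strongest is T.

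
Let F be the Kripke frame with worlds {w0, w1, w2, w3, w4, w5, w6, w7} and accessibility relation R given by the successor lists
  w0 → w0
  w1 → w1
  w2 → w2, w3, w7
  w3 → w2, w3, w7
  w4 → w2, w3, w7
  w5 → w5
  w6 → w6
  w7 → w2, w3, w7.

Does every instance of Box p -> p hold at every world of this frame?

By correspondence theory, T is valid on a frame iff R is reflexive.
Reflexive: no — w4 is not related to itself.

No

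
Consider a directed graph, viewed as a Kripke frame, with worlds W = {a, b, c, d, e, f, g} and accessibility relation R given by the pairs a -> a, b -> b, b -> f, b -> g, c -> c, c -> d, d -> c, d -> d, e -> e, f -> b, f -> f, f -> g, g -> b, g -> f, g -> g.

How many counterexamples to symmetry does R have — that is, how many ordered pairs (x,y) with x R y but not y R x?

R is symmetric; there are no such tuples.

0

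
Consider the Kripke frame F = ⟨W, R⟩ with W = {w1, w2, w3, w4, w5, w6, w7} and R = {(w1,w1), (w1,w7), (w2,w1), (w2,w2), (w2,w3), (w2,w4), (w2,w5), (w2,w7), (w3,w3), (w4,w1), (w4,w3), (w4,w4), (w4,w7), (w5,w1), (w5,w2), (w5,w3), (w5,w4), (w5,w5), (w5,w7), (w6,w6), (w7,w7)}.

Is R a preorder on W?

Yes

Reflexive: yes — every world is R-related to itself.
Transitive: yes — every two-step R-path is closed by a direct edge.
So R is a preorder.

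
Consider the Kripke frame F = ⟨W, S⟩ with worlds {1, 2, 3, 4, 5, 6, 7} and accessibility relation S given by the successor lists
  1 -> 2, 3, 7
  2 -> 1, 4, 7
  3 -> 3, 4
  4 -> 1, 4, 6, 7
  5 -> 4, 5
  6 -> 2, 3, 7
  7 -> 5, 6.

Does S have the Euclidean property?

No

Euclidean: no — 1 S 2 and 1 S 3, but not 2 S 3.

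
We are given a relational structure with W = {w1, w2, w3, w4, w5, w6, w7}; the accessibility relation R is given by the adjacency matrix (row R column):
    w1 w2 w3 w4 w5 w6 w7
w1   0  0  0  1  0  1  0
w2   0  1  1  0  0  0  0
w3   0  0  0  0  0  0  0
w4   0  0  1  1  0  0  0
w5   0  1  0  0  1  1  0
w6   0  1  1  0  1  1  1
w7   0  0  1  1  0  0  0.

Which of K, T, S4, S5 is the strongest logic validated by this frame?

Reflexive (axiom T): no — w1 is not related to itself.
Transitive (axiom 4): no — w1 R w4 and w4 R w3, but not w1 R w3.
Euclidean (axiom 5): no — w1 R w4 and w1 R w6, but not w4 R w6.
So F validates K; T would additionally require R to be reflexive. The strongest is K.

K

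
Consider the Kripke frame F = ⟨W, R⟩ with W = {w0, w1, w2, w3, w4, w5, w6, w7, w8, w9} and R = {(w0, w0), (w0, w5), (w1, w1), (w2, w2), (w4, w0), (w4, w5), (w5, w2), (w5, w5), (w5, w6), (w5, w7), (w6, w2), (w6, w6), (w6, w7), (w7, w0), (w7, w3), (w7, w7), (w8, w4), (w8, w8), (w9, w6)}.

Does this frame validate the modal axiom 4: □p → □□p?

Axiom 4 corresponds to the accessibility relation being transitive.
Transitive: no — w0 R w5 and w5 R w2, but not w0 R w2.

No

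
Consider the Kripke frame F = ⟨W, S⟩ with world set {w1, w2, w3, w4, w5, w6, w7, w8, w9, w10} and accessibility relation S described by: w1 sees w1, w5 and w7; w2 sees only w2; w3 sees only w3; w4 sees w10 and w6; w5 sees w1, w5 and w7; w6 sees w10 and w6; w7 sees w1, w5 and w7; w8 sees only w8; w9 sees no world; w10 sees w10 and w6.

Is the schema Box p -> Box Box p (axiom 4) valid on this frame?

By correspondence theory, 4 is valid on a frame iff S is transitive.
Transitive: yes — every two-step S-path is closed by a direct edge.

Yes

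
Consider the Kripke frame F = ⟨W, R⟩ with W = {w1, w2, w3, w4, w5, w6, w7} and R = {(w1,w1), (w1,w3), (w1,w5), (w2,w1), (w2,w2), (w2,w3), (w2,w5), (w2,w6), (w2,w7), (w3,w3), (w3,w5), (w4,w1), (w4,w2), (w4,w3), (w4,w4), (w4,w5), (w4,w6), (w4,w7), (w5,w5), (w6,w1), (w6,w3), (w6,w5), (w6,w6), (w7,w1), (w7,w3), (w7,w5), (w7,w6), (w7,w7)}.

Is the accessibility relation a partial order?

Yes

Reflexive: yes — every world is R-related to itself.
Transitive: yes — every two-step R-path is closed by a direct edge.
Antisymmetric: yes — no distinct pair is related both ways.
So R is a partial order.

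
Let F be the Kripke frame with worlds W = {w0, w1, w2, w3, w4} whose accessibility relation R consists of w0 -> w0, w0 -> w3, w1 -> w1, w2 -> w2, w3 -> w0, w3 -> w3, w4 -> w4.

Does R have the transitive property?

Transitive: yes — every two-step R-path is closed by a direct edge.

Yes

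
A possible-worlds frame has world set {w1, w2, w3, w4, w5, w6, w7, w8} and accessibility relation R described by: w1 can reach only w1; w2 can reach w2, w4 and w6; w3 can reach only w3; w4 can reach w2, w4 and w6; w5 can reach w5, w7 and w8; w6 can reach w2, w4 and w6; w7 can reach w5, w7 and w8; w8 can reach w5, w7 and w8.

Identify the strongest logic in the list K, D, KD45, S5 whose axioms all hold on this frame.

Serial (axiom D): yes — every world has a successor (e.g. w1 R w1).
Euclidean (axiom 5): yes — any two successors of a common world are R-related.
Transitive (axiom 4): yes — every two-step R-path is closed by a direct edge.
Reflexive (axiom T): yes — every world is R-related to itself.
So F validates K, D, KD45, S5. The strongest is S5.

S5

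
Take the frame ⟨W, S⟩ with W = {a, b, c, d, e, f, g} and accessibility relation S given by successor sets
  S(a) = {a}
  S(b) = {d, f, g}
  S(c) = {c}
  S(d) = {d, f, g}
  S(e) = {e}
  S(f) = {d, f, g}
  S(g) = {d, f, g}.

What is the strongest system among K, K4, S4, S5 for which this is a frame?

K4

Transitive (axiom 4): yes — every two-step S-path is closed by a direct edge.
Reflexive (axiom T): no — b is not related to itself.
Euclidean (axiom 5): yes — any two successors of a common world are S-related.
So F validates K, K4; S4 would additionally require S to be reflexive. The strongest is K4.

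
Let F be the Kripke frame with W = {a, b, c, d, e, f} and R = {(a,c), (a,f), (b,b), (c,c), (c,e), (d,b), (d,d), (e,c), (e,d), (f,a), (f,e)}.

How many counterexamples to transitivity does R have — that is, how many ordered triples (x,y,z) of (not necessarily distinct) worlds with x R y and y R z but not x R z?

Enumerating: (a,c,e), (a,f,a), (a,f,e), (c,e,d), (e,c,e), (e,d,b), (f,a,c), (f,a,f), (f,e,c), (f,e,d).

10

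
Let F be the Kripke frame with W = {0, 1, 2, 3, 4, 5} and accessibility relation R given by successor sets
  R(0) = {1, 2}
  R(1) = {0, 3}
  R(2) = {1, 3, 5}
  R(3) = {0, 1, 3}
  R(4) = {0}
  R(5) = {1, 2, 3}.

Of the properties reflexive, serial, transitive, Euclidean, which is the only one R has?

serial

Reflexive: no — 0 is not related to itself.
Serial: yes — every world has a successor (e.g. 0 R 1).
Transitive: no — 0 R 1 and 1 R 3, but not 0 R 3.
Euclidean: no — 0 R 1 and 0 R 2, but not 1 R 2.
Only serial holds.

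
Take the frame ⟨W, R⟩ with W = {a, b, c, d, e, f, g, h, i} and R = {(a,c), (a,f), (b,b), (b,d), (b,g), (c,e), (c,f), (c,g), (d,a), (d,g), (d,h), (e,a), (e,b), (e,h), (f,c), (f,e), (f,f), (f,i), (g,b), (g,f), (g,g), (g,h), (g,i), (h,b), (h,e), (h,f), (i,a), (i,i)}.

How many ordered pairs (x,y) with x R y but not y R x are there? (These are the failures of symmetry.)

Enumerating: (a,c), (a,f), (b,d), (c,e), (c,g), (d,a), (d,g), (d,h), (e,a), (e,b), (f,e), (f,i), (g,f), (g,h), (g,i), (h,b), (h,f), (i,a).

18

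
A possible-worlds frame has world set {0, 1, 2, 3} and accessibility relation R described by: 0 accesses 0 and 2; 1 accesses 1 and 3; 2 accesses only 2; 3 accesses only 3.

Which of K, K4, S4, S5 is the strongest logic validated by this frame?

S4

Transitive (axiom 4): yes — every two-step R-path is closed by a direct edge.
Reflexive (axiom T): yes — every world is R-related to itself.
Euclidean (axiom 5): no — 0 R 2 and 0 R 0, but not 2 R 0.
So F validates K, K4, S4; S5 would additionally require R to be Euclidean. The strongest is S4.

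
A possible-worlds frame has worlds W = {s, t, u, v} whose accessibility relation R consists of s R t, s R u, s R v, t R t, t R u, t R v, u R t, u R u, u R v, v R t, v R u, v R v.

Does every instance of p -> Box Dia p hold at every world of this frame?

The schema B characterises exactly the symmetric frames.
Symmetric: no — s R t but not t R s.

No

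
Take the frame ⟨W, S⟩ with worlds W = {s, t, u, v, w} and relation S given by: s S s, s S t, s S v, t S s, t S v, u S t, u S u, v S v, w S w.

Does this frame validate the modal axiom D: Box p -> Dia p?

By correspondence theory, D is valid on a frame iff S is serial.
Serial: yes — every world has a successor (e.g. s S s).

Yes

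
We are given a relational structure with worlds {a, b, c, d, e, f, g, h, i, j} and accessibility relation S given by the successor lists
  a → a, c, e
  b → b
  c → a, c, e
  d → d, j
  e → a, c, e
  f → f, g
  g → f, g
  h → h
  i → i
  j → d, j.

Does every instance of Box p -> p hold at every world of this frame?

By correspondence theory, T is valid on a frame iff S is reflexive.
Reflexive: yes — every world is S-related to itself.

Yes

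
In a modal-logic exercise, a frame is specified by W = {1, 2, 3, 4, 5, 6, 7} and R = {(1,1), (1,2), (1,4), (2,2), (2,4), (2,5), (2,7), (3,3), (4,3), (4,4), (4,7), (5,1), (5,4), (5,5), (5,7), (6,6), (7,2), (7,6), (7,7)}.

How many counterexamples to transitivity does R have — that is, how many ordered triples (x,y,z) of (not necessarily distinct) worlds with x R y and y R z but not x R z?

Enumerating: (1,2,5), (1,2,7), (1,4,3), (1,4,7), (2,4,3), (2,5,1), (2,7,6), (4,7,2), (4,7,6), (5,1,2), (5,4,3), (5,7,2), (5,7,6), (7,2,4), (7,2,5).

15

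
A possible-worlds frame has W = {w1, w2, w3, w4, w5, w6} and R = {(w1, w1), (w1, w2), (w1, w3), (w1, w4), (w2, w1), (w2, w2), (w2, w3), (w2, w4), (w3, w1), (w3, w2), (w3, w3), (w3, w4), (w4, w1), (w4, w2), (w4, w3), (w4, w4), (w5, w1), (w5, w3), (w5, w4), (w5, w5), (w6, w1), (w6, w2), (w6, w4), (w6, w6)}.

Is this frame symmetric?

No

Symmetric: no — w5 R w1 but not w1 R w5.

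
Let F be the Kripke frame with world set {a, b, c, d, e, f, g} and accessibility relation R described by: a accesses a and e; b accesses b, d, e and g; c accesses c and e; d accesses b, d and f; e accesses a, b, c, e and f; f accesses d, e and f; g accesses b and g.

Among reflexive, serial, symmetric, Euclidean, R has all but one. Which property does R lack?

Euclidean

Reflexive: yes — every world is R-related to itself.
Serial: yes — every world has a successor (e.g. a R a).
Symmetric: yes — every pair in R has its reverse in R.
Euclidean: no — b R d and b R e, but not d R e.
Only Euclidean fails.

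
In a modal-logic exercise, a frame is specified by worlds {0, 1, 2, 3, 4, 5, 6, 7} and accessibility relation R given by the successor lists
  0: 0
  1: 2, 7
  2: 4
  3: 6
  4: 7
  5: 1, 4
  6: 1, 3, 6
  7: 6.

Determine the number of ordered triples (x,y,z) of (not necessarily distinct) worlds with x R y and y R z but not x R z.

13

Enumerating: (1,2,4), (1,7,6), (2,4,7), (3,6,1), (3,6,3), (4,7,6), (5,1,2), (5,1,7), (5,4,7), (6,1,2), (6,1,7), (7,6,1), (7,6,3).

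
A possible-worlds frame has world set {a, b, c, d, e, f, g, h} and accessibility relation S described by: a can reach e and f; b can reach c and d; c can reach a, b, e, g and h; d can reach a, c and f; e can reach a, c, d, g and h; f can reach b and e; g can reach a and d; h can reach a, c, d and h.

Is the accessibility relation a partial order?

No

Reflexive: no — a is not related to itself.
Transitive: no — a S e and e S c, but not a S c.
Antisymmetric: no — a S e and e S a with a ≠ e.
So S is not a partial order.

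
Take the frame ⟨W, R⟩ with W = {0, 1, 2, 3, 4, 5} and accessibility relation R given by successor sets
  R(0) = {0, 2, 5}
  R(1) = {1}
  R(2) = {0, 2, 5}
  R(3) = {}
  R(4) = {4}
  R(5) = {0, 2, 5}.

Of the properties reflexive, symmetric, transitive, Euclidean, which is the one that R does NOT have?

Reflexive: no — 3 is not related to itself.
Symmetric: yes — every pair in R has its reverse in R.
Transitive: yes — every two-step R-path is closed by a direct edge.
Euclidean: yes — any two successors of a common world are R-related.
Only reflexive fails.

reflexive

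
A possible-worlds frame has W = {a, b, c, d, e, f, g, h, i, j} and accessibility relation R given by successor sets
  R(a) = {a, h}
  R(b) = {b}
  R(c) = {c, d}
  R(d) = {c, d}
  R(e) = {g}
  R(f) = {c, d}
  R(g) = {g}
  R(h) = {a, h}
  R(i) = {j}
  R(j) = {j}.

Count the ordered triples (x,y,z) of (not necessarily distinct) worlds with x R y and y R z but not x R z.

R is transitive; there are no such tuples.

0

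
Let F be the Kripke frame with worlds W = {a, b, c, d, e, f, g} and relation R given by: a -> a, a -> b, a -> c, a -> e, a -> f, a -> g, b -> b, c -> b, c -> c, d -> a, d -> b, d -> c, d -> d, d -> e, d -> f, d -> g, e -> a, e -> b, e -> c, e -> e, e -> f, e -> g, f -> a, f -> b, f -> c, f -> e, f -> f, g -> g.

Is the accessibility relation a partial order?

Reflexive: yes — every world is R-related to itself.
Transitive: no — f R a and a R g, but not f R g.
Antisymmetric: no — a R e and e R a with a ≠ e.
So R is not a partial order.

No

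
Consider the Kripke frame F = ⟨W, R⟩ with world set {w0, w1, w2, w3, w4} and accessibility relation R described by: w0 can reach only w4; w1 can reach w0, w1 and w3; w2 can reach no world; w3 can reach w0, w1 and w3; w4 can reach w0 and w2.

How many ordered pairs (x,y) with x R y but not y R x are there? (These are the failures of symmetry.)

Enumerating: (w1,w0), (w3,w0), (w4,w2).

3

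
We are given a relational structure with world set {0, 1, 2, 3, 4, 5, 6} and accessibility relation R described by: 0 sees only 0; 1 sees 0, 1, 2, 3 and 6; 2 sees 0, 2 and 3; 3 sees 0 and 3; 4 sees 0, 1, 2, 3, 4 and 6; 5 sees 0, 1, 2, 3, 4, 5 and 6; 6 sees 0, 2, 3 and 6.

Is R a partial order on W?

Reflexive: yes — every world is R-related to itself.
Transitive: yes — every two-step R-path is closed by a direct edge.
Antisymmetric: yes — no distinct pair is related both ways.
So R is a partial order.

Yes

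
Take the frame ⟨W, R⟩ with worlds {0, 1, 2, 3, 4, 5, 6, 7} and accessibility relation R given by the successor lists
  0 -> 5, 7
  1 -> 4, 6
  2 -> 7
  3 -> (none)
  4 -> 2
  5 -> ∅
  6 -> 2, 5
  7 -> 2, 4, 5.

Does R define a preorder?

Reflexive: no — 0 is not related to itself.
Transitive: no — 0 R 7 and 7 R 2, but not 0 R 2.
So R is not a preorder.

No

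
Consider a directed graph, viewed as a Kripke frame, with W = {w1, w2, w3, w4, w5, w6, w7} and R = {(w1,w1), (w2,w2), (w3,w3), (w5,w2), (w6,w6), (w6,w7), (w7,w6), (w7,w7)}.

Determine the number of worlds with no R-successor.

Enumerating: w4.

1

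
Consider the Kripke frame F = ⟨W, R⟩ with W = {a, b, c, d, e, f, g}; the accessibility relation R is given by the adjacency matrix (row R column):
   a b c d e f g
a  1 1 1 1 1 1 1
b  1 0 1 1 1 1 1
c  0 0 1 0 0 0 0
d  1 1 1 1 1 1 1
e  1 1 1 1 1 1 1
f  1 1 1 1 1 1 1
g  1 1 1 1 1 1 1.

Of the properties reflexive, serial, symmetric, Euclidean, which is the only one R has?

Reflexive: no — b is not related to itself.
Serial: yes — every world has a successor (e.g. a R a).
Symmetric: no — a R c but not c R a.
Euclidean: no — a R c and a R b, but not c R b.
Only serial holds.

serial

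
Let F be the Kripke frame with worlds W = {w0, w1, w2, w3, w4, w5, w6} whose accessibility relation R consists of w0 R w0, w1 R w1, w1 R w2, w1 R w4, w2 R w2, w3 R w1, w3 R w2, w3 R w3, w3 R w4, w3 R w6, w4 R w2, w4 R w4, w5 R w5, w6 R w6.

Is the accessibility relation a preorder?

Yes

Reflexive: yes — every world is R-related to itself.
Transitive: yes — every two-step R-path is closed by a direct edge.
So R is a preorder.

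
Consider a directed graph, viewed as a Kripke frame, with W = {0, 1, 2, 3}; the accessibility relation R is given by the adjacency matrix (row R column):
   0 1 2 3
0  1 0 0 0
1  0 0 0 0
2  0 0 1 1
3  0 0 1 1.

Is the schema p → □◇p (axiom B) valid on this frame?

Yes

Axiom B corresponds to the accessibility relation being symmetric.
Symmetric: yes — every pair in R has its reverse in R.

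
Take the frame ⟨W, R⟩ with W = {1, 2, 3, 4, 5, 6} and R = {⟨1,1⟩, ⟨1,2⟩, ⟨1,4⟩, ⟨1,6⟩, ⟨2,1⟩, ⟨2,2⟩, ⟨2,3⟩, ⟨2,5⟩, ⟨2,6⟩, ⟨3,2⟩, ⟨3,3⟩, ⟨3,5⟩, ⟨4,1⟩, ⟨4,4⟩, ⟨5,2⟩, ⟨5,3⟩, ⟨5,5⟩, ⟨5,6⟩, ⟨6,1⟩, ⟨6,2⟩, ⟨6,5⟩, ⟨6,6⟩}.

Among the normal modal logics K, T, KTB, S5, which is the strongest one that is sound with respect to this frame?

KTB

Reflexive (axiom T): yes — every world is R-related to itself.
Symmetric (axiom B): yes — every pair in R has its reverse in R.
Euclidean (axiom 5): no — 1 R 2 and 1 R 4, but not 2 R 4.
So F validates K, T, KTB; S5 would additionally require R to be Euclidean. The strongest is KTB.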